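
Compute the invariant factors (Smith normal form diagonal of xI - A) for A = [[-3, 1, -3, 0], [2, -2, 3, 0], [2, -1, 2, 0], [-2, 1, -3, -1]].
x + 1, x + 1, (x + 1)^2

The Jordan structure of A has elementary divisors (x + 1)^2, (x + 1), (x + 1). Arranging the block sizes at each eigenvalue in decreasing order and taking row products gives the invariant factors.

Invariant factors (smallest first, each dividing the next): x + 1, x + 1, (x + 1)^2.

Check: the last factor (x + 1)^2 is the minimal polynomial, and the product (x + 1)^4 is the characteristic polynomial.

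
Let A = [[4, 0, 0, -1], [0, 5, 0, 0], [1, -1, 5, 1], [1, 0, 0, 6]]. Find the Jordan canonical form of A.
The characteristic polynomial is det(xI - A) = (x - 5)^4, so the eigenvalues are 5 (algebraic multiplicity 4).

For λ = 5: rank(A - 5I) = 2, rank((A - 5I)^2) = 0. The eigenspace has dimension 4 - 2 = 2, so there are 2 Jordan blocks; the rank sequence gives block sizes [2, 2].

Assembling the blocks gives the Jordan form J above.

J = [[5, 1, 0, 0], [0, 5, 0, 0], [0, 0, 5, 1], [0, 0, 0, 5]]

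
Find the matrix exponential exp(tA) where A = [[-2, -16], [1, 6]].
e^{tA} = [[(1 - 4*t)*e^{2*t}, -16*t*e^{2*t}], [t*e^{2*t}, (4*t + 1)*e^{2*t}]]

A has Jordan form J = [[2, 1], [0, 2]] with A = PJP^{-1}, so e^{tA} = P e^{tJ} P^{-1}.

For a Jordan block J_k(λ), e^{tJ_k(λ)} = e^{λt} · (I + tN + t^2 N^2/2! + ... + t^{k-1} N^{k-1}/(k-1)!) where N is the nilpotent superdiagonal part.

Assembling the blocks and conjugating back gives the entries of e^{tA} as shown above.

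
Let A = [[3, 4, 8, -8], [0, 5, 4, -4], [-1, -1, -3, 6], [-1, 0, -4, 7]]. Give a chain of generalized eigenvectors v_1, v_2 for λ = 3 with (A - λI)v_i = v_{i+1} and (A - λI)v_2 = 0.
v_1 = [[11, 7, -1, 2]]^T, v_2 = [[4, 2, 0, 1]]^T

We seek v_1 ∈ ker((A - 3I)^2) \ ker(A - 3I), then set v_{i+1} = (A - 3I) v_i.

One such chain is v_1 = [[11, 7, -1, 2]]^T, v_2 = [[4, 2, 0, 1]]^T. Check: (A - 3I) v_2 = [[0, 0, 0, 0]]^T = 0.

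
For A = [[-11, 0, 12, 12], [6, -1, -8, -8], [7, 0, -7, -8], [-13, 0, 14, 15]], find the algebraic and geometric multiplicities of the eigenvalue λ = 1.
algebraic multiplicity 2, geometric multiplicity 1

The characteristic polynomial is (x - 1)^2(x + 1)(x + 5), so the factor x - 1 appears with exponent 2: the algebraic multiplicity is 2.

rank(A - I) = 3, so the eigenspace has dimension 4 - 3 = 1: the geometric multiplicity is 1.

Since 1 < 2, A is not diagonalizable.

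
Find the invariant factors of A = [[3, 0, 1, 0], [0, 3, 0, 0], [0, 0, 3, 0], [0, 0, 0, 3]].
x - 3, x - 3, (x - 3)^2

The Jordan structure of A has elementary divisors (x - 3)^2, (x - 3), (x - 3). Arranging the block sizes at each eigenvalue in decreasing order and taking row products gives the invariant factors.

Invariant factors (smallest first, each dividing the next): x - 3, x - 3, (x - 3)^2.

Check: the last factor (x - 3)^2 is the minimal polynomial, and the product (x - 3)^4 is the characteristic polynomial.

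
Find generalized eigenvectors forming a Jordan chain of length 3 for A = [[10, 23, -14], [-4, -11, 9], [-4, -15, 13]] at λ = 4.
We seek v_1 ∈ ker((A - 4I)^3) \ ker((A - 4I)^2), then set v_{i+1} = (A - 4I) v_i.

One such chain is v_1 = [[2, 0, 1]]^T, v_2 = [[-2, 1, 1]]^T, v_3 = [[-3, 2, 2]]^T. Check: (A - 4I) v_3 = [[0, 0, 0]]^T = 0.

v_1 = [[2, 0, 1]]^T, v_2 = [[-2, 1, 1]]^T, v_3 = [[-3, 2, 2]]^T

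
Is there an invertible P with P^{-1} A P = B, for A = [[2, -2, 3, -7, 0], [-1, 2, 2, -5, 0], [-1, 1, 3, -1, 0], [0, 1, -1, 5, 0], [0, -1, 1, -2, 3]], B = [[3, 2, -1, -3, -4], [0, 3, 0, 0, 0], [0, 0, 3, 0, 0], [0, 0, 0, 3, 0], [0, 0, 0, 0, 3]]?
No.

Both have characteristic polynomial (x - 3)^5 and minimal polynomial (x - 3)^2. But rank(A - 3I) = 2 for A while rank(B - 3I) = 1 for B, so the number of Jordan blocks at λ = 3 differs. A and B are not similar.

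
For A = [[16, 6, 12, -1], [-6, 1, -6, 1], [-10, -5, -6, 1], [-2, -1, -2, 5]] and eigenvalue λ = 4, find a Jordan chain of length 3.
We seek v_1 ∈ ker((A - 4I)^3) \ ker((A - 4I)^2), then set v_{i+1} = (A - 4I) v_i.

One such chain is v_1 = [[1, 0, -1, 1]]^T, v_2 = [[-1, 1, 1, 1]]^T, v_3 = [[5, -2, -4, 0]]^T. Check: (A - 4I) v_3 = [[0, 0, 0, 0]]^T = 0.

v_1 = [[1, 0, -1, 1]]^T, v_2 = [[-1, 1, 1, 1]]^T, v_3 = [[5, -2, -4, 0]]^T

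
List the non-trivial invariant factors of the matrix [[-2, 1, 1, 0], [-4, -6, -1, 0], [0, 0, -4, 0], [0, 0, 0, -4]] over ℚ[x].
x + 4, (x + 4)^3

The Jordan structure of A has elementary divisors (x + 4)^3, (x + 4). Arranging the block sizes at each eigenvalue in decreasing order and taking row products gives the invariant factors.

Invariant factors (smallest first, each dividing the next): x + 4, (x + 4)^3.

Check: the last factor (x + 4)^3 is the minimal polynomial, and the product (x + 4)^4 is the characteristic polynomial.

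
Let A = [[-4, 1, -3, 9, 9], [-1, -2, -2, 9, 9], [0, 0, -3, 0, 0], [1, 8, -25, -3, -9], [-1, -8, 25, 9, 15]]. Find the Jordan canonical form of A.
J = [[-3, 1, 0, 0, 0], [0, -3, 1, 0, 0], [0, 0, -3, 0, 0], [0, 0, 0, 6, 0], [0, 0, 0, 0, 6]]

The characteristic polynomial is det(xI - A) = (x - 6)^2(x + 3)^3, so the eigenvalues are -3 (algebraic multiplicity 3), 6 (algebraic multiplicity 2).

For λ = -3: rank(A + 3I) = 4, rank((A + 3I)^2) = 3, rank((A + 3I)^3) = 2. The eigenspace has dimension 5 - 4 = 1, so there is 1 Jordan block; the rank sequence gives block sizes [3].

For λ = 6: rank(A - 6I) = 3. The eigenspace has dimension 5 - 3 = 2, so there are 2 Jordan blocks; the rank sequence gives block sizes [1, 1].

Assembling the blocks gives the Jordan form J above.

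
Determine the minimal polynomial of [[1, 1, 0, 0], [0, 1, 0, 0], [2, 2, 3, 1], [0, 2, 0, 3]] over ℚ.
m_A(x) = (x - 3)^2(x - 1)^2

The characteristic polynomial factors as (x - 3)^2(x - 1)^2. The minimal polynomial is ∏(x - λ)^{k_λ} where k_λ is the size of the largest Jordan block at λ.

For λ = 1: rank(A - I) = 3, and the largest Jordan block has size 2 (the smallest k with rank((A - I)^k) = rank((A - I)^(k+1))).
For λ = 3: rank(A - 3I) = 3, and the largest Jordan block has size 2 (the smallest k with rank((A - 3I)^k) = rank((A - 3I)^(k+1))).

So m_A(x) = (x - 3)^2(x - 1)^2.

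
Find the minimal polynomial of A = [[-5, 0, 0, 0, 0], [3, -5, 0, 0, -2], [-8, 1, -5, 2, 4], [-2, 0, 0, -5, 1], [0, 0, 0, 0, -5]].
m_A(x) = (x + 5)^3

The characteristic polynomial factors as (x + 5)^5. The minimal polynomial is ∏(x - λ)^{k_λ} where k_λ is the size of the largest Jordan block at λ.

For λ = -5: rank(A + 5I) = 3, and the largest Jordan block has size 3 (the smallest k with rank((A + 5I)^k) = rank((A + 5I)^(k+1))).

So m_A(x) = (x + 5)^3.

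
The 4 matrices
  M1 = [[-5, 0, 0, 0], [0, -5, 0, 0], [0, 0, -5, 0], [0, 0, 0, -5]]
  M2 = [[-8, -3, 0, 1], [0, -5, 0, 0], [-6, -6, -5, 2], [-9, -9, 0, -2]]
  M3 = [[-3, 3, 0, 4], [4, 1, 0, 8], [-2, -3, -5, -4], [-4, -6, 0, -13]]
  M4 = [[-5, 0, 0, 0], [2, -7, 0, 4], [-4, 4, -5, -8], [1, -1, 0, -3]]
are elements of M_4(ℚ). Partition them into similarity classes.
2 classes: {M1}, {M2, M3, M4}

Characteristic polynomials: χ_{M1} = (x + 5)^4, χ_{M2} = (x + 5)^4, χ_{M3} = (x + 5)^4, χ_{M4} = (x + 5)^4.

{M1}: invariant factors x + 5, x + 5, x + 5, x + 5.

{M2, M3, M4}: invariant factors x + 5, x + 5, (x + 5)^2.

Matrices are similar if and only if their invariant-factor lists agree; the partition into similarity classes is {M1}, {M2, M3, M4}.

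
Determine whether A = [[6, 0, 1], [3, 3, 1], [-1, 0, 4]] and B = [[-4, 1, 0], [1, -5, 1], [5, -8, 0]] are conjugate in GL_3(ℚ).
trace(A) = 13 but trace(B) = -9. The trace is a similarity invariant, so A and B are not similar.

No.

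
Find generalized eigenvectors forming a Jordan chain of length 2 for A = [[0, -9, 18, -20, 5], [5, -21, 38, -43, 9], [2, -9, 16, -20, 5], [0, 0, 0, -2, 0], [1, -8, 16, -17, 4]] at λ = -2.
We seek v_1 ∈ ker((A + 2I)^2) \ ker(A + 2I), then set v_{i+1} = (A + 2I) v_i.

One such chain is v_1 = [[1, 2, 1, 0, 0]]^T, v_2 = [[2, 5, 2, 0, 1]]^T. Check: (A + 2I) v_2 = [[0, 0, 0, 0, 0]]^T = 0.

v_1 = [[1, 2, 1, 0, 0]]^T, v_2 = [[2, 5, 2, 0, 1]]^T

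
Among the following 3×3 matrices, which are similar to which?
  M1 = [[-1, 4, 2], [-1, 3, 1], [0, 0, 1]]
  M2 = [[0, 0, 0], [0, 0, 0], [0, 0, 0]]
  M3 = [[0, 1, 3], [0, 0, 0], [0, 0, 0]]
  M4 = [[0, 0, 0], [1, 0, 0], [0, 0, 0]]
3 classes: {M1}, {M2}, {M3, M4}

Characteristic polynomials: χ_{M1} = (x - 1)^3, χ_{M2} = x^3, χ_{M3} = x^3, χ_{M4} = x^3.

{M1}: invariant factors x - 1, (x - 1)^2.

{M2}: invariant factors x, x, x.

{M3, M4}: invariant factors x, x^2.

Matrices are similar if and only if their invariant-factor lists agree; the partition into similarity classes is {M1}, {M2}, {M3, M4}.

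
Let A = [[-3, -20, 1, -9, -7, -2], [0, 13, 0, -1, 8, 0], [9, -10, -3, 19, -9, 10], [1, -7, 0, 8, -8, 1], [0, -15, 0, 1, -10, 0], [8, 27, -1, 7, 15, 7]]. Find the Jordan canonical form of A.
J = [[-2, 1, 0, 0, 0, 0], [0, -2, 0, 0, 0, 0], [0, 0, -2, 0, 0, 0], [0, 0, 0, 6, 1, 0], [0, 0, 0, 0, 6, 1], [0, 0, 0, 0, 0, 6]]

The characteristic polynomial is det(xI - A) = (x - 6)^3(x + 2)^3, so the eigenvalues are -2 (algebraic multiplicity 3), 6 (algebraic multiplicity 3).

For λ = -2: rank(A + 2I) = 4, rank((A + 2I)^2) = 3. The eigenspace has dimension 6 - 4 = 2, so there are 2 Jordan blocks; the rank sequence gives block sizes [2, 1].

For λ = 6: rank(A - 6I) = 5, rank((A - 6I)^2) = 4, rank((A - 6I)^3) = 3. The eigenspace has dimension 6 - 5 = 1, so there is 1 Jordan block; the rank sequence gives block sizes [3].

Assembling the blocks gives the Jordan form J above.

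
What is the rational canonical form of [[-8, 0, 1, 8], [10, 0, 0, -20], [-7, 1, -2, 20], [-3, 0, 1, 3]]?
The invariant factors of A (the non-unit diagonal entries of the Smith normal form of xI - A over ℚ[x]) are x + 5, (x - 2)(x - 1)(x + 5), each dividing the next. The characteristic polynomial is their product, (x - 2)(x - 1)(x + 5)^2.

The rational canonical form is the block-diagonal matrix of companion matrices C(f_i):
R = [[-5, 0, 0, 0], [0, 0, 0, -10], [0, 1, 0, 13], [0, 0, 1, -2]].

R = [[-5, 0, 0, 0], [0, 0, 0, -10], [0, 1, 0, 13], [0, 0, 1, -2]]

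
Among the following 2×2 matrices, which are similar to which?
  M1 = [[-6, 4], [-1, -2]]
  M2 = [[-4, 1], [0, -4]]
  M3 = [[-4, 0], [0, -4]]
Characteristic polynomials: χ_{M1} = (x + 4)^2, χ_{M2} = (x + 4)^2, χ_{M3} = (x + 4)^2.

{M1, M2}: invariant factors (x + 4)^2.

{M3}: invariant factors x + 4, x + 4.

Matrices are similar if and only if their invariant-factor lists agree; the partition into similarity classes is {M1, M2}, {M3}.

2 classes: {M1, M2}, {M3}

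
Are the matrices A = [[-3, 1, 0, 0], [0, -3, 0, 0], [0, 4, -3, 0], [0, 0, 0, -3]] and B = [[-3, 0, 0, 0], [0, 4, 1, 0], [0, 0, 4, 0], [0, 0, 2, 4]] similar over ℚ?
trace(A) = -12 but trace(B) = 9. The trace is a similarity invariant, so A and B are not similar.

No.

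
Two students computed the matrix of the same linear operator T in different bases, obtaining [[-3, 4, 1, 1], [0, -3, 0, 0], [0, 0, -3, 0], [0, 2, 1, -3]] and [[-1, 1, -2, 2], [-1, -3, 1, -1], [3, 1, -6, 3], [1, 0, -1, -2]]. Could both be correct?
Two matrices over a field are similar if and only if they have the same invariant factors.

Both A and B have characteristic polynomial (x + 3)^4 and minimal polynomial (x + 3)^3. Computing further, both have invariant factors x + 3, (x + 3)^3. Hence A and B are similar.

Yes.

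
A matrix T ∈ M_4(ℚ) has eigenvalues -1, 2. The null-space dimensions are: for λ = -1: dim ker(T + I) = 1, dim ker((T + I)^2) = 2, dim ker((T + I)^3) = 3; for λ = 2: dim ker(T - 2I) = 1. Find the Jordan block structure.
λ = -1: successive nullity increments [1, 1, 1] count blocks of size ≥ k; block sizes are [3].
λ = 2: successive nullity increments [1] count blocks of size ≥ k; block sizes are [1].

Jordan blocks: (-1, 3), (2, 1)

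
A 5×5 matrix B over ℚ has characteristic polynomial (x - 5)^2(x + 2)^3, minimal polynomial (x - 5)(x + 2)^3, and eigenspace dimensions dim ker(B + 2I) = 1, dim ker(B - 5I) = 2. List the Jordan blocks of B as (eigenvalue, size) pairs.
Jordan blocks: (-2, 3), (5, 1), (5, 1)

λ = -2: algebraic multiplicity 3 (exponent in χ_B), largest block size 3 (exponent in m_B), 1 block (geometric multiplicity). This forces block sizes [3].
λ = 5: algebraic multiplicity 2 (exponent in χ_B), largest block size 1 (exponent in m_B), 2 blocks (geometric multiplicity). These force block sizes [1, 1].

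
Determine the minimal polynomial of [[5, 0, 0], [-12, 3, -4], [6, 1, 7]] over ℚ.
The characteristic polynomial factors as (x - 5)^3. The minimal polynomial is ∏(x - λ)^{k_λ} where k_λ is the size of the largest Jordan block at λ.

For λ = 5: rank(A - 5I) = 1, and the largest Jordan block has size 2 (the smallest k with rank((A - 5I)^k) = rank((A - 5I)^(k+1))).

So m_A(x) = (x - 5)^2.

m_A(x) = (x - 5)^2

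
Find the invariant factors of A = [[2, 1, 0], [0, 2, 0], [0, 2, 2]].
The Jordan structure of A has elementary divisors (x - 2)^2, (x - 2). Arranging the block sizes at each eigenvalue in decreasing order and taking row products gives the invariant factors.

Invariant factors (smallest first, each dividing the next): x - 2, (x - 2)^2.

Check: the last factor (x - 2)^2 is the minimal polynomial, and the product (x - 2)^3 is the characteristic polynomial.

x - 2, (x - 2)^2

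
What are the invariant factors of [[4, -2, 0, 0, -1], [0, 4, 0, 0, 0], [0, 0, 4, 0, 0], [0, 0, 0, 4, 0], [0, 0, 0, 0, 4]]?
x - 4, x - 4, x - 4, (x - 4)^2

The Jordan structure of A has elementary divisors (x - 4)^2, (x - 4), (x - 4), (x - 4). Arranging the block sizes at each eigenvalue in decreasing order and taking row products gives the invariant factors.

Invariant factors (smallest first, each dividing the next): x - 4, x - 4, x - 4, (x - 4)^2.

Check: the last factor (x - 4)^2 is the minimal polynomial, and the product (x - 4)^5 is the characteristic polynomial.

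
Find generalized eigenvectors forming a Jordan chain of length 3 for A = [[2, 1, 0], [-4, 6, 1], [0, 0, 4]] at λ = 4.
v_1 = [[1, 2, 1]]^T, v_2 = [[0, 1, 0]]^T, v_3 = [[1, 2, 0]]^T

We seek v_1 ∈ ker((A - 4I)^3) \ ker((A - 4I)^2), then set v_{i+1} = (A - 4I) v_i.

One such chain is v_1 = [[1, 2, 1]]^T, v_2 = [[0, 1, 0]]^T, v_3 = [[1, 2, 0]]^T. Check: (A - 4I) v_3 = [[0, 0, 0]]^T = 0.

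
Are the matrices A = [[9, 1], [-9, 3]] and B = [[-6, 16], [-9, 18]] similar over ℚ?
Two matrices over a field are similar if and only if they have the same invariant factors.

Both A and B have characteristic polynomial (x - 6)^2 and minimal polynomial (x - 6)^2. Computing further, both have invariant factors (x - 6)^2. Hence A and B are similar.

Yes.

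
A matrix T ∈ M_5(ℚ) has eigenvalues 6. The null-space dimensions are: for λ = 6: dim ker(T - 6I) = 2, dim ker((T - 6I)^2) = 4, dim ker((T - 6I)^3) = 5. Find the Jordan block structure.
λ = 6: successive nullity increments [2, 2, 1] count blocks of size ≥ k; block sizes are [3, 2].

Jordan blocks: (6, 3), (6, 2)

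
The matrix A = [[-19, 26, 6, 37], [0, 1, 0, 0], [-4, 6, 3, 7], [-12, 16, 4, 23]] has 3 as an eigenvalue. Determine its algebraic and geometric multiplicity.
The characteristic polynomial is (x - 3)^2(x - 1)^2, so the factor x - 3 appears with exponent 2: the algebraic multiplicity is 2.

rank(A - 3I) = 3, so the eigenspace has dimension 4 - 3 = 1: the geometric multiplicity is 1.

Since 1 < 2, A is not diagonalizable.

algebraic multiplicity 2, geometric multiplicity 1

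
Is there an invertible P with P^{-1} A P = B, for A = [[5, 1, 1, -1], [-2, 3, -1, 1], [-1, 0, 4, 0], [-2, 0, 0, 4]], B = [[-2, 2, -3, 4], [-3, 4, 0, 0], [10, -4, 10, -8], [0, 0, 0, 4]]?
Two matrices over a field are similar if and only if they have the same invariant factors.

Both A and B have characteristic polynomial (x - 4)^4 and minimal polynomial (x - 4)^3. Computing further, both have invariant factors x - 4, (x - 4)^3. Hence A and B are similar.

Yes.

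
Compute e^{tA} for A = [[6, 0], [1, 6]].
e^{tA} = [[e^{6*t}, 0], [t*e^{6*t}, e^{6*t}]]

A has Jordan form J = [[6, 1], [0, 6]] with A = PJP^{-1}, so e^{tA} = P e^{tJ} P^{-1}.

For a Jordan block J_k(λ), e^{tJ_k(λ)} = e^{λt} · (I + tN + t^2 N^2/2! + ... + t^{k-1} N^{k-1}/(k-1)!) where N is the nilpotent superdiagonal part.

Assembling the blocks and conjugating back gives the entries of e^{tA} as shown above.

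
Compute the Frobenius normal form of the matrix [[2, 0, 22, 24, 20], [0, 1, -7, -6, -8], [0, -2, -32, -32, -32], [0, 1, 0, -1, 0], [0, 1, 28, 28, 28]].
R = [[2, 0, 0, 0, 0], [0, 0, 0, 0, 24], [0, 1, 0, 0, 10], [0, 0, 1, 0, 1], [0, 0, 0, 1, -4]]

The invariant factors of A (the non-unit diagonal entries of the Smith normal form of xI - A over ℚ[x]) are x - 2, (x - 2)(x + 4)(x^2 + 2x + 3), each dividing the next. The characteristic polynomial is their product, (x - 2)^2(x + 4)(x^2 + 2x + 3).

The rational canonical form is the block-diagonal matrix of companion matrices C(f_i):
R = [[2, 0, 0, 0, 0], [0, 0, 0, 0, 24], [0, 1, 0, 0, 10], [0, 0, 1, 0, 1], [0, 0, 0, 1, -4]].

Note the characteristic polynomial does not split into linear factors over ℚ, so A has no Jordan form over ℚ; the rational canonical form exists over any field.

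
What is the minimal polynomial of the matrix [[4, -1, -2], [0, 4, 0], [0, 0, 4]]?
The characteristic polynomial factors as (x - 4)^3. The minimal polynomial is ∏(x - λ)^{k_λ} where k_λ is the size of the largest Jordan block at λ.

For λ = 4: rank(A - 4I) = 1, and the largest Jordan block has size 2 (the smallest k with rank((A - 4I)^k) = rank((A - 4I)^(k+1))).

So m_A(x) = (x - 4)^2.

m_A(x) = (x - 4)^2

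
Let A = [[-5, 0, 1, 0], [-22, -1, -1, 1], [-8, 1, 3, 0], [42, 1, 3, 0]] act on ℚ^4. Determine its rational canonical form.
The invariant factors of A (the non-unit diagonal entries of the Smith normal form of xI - A over ℚ[x]) are (x - 2)(x + 5)(x^2 + 5), each dividing the next. The characteristic polynomial is their product, (x - 2)(x + 5)(x^2 + 5).

The rational canonical form is the block-diagonal matrix of companion matrices C(f_i):
R = [[0, 0, 0, 50], [1, 0, 0, -15], [0, 1, 0, 5], [0, 0, 1, -3]].

Note the characteristic polynomial does not split into linear factors over ℚ, so A has no Jordan form over ℚ; the rational canonical form exists over any field.

R = [[0, 0, 0, 50], [1, 0, 0, -15], [0, 1, 0, 5], [0, 0, 1, -3]]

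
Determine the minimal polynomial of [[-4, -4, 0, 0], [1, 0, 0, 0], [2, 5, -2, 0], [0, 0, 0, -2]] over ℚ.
The characteristic polynomial factors as (x + 2)^4. The minimal polynomial is ∏(x - λ)^{k_λ} where k_λ is the size of the largest Jordan block at λ.

For λ = -2: rank(A + 2I) = 2, and the largest Jordan block has size 3 (the smallest k with rank((A + 2I)^k) = rank((A + 2I)^(k+1))).

So m_A(x) = (x + 2)^3.

m_A(x) = (x + 2)^3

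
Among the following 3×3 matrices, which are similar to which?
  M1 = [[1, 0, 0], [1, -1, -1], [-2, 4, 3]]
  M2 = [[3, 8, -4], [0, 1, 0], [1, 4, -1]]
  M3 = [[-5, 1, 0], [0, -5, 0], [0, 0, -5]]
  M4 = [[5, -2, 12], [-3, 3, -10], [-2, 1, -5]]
3 classes: {M1, M2}, {M3}, {M4}

Characteristic polynomials: χ_{M1} = (x - 1)^3, χ_{M2} = (x - 1)^3, χ_{M3} = (x + 5)^3, χ_{M4} = (x - 1)^3.

{M1, M2}: invariant factors x - 1, (x - 1)^2.

{M3}: invariant factors x + 5, (x + 5)^2.

{M4}: invariant factors (x - 1)^3.

Matrices are similar if and only if their invariant-factor lists agree; the partition into similarity classes is {M1, M2}, {M3}, {M4}.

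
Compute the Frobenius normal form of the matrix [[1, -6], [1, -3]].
R = [[0, -3], [1, -2]]

The invariant factors of A (the non-unit diagonal entries of the Smith normal form of xI - A over ℚ[x]) are x^2 + 2x + 3, each dividing the next. The characteristic polynomial is their product, x^2 + 2x + 3.

The rational canonical form is the block-diagonal matrix of companion matrices C(f_i):
R = [[0, -3], [1, -2]].

Note the characteristic polynomial does not split into linear factors over ℚ, so A has no Jordan form over ℚ; the rational canonical form exists over any field.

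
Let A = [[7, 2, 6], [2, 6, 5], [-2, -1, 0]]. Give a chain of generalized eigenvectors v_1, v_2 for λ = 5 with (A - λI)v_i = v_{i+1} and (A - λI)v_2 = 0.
v_1 = [[0, 1, 0]]^T, v_2 = [[2, 1, -1]]^T

We seek v_1 ∈ ker((A - 5I)^2) \ ker(A - 5I), then set v_{i+1} = (A - 5I) v_i.

One such chain is v_1 = [[0, 1, 0]]^T, v_2 = [[2, 1, -1]]^T. Check: (A - 5I) v_2 = [[0, 0, 0]]^T = 0.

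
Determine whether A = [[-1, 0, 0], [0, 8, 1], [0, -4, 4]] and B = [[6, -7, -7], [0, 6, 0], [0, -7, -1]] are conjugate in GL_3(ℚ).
No.

Both have characteristic polynomial (x - 6)^2(x + 1), but the minimal polynomial of A is (x - 6)^2(x + 1) while the minimal polynomial of B is (x - 6)(x + 1). The minimal polynomial is a similarity invariant, so A and B are not similar.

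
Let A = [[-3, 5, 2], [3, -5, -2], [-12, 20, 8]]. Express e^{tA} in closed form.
e^{tA} = [[1 - 3*t, 5*t, 2*t], [3*t, 1 - 5*t, -2*t], [-12*t, 20*t, 8*t + 1]]

A has Jordan form J = [[0, 1, 0], [0, 0, 0], [0, 0, 0]] with A = PJP^{-1}, so e^{tA} = P e^{tJ} P^{-1}.

For a Jordan block J_k(λ), e^{tJ_k(λ)} = e^{λt} · (I + tN + t^2 N^2/2! + ... + t^{k-1} N^{k-1}/(k-1)!) where N is the nilpotent superdiagonal part.

Assembling the blocks and conjugating back gives the entries of e^{tA} as shown above.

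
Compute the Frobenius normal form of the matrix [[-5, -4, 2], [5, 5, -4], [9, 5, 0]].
R = [[0, 0, 4], [1, 0, 3], [0, 1, 0]]

The invariant factors of A (the non-unit diagonal entries of the Smith normal form of xI - A over ℚ[x]) are x^3 - 3x - 4, each dividing the next. The characteristic polynomial is their product, x^3 - 3x - 4.

The rational canonical form is the block-diagonal matrix of companion matrices C(f_i):
R = [[0, 0, 4], [1, 0, 3], [0, 1, 0]].

Note the characteristic polynomial does not split into linear factors over ℚ, so A has no Jordan form over ℚ; the rational canonical form exists over any field.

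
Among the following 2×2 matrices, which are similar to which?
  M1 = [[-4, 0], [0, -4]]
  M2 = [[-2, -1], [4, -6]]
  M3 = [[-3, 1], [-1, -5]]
2 classes: {M1}, {M2, M3}

Characteristic polynomials: χ_{M1} = (x + 4)^2, χ_{M2} = (x + 4)^2, χ_{M3} = (x + 4)^2.

{M1}: invariant factors x + 4, x + 4.

{M2, M3}: invariant factors (x + 4)^2.

Matrices are similar if and only if their invariant-factor lists agree; the partition into similarity classes is {M1}, {M2, M3}.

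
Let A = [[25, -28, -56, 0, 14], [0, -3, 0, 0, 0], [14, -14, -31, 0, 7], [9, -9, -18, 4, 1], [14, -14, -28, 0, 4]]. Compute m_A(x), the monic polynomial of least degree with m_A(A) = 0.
The characteristic polynomial factors as (x - 4)^2(x + 3)^3. The minimal polynomial is ∏(x - λ)^{k_λ} where k_λ is the size of the largest Jordan block at λ.

For λ = -3: rank(A + 3I) = 2, and the largest Jordan block has size 1 (the smallest k with rank((A + 3I)^k) = rank((A + 3I)^(k+1))).
For λ = 4: rank(A - 4I) = 4, and the largest Jordan block has size 2 (the smallest k with rank((A - 4I)^k) = rank((A - 4I)^(k+1))).

So m_A(x) = (x - 4)^2(x + 3).

m_A(x) = (x - 4)^2(x + 3)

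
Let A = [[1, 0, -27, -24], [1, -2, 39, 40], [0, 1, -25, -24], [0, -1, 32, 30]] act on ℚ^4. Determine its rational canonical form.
R = [[0, 0, 0, -16], [1, 0, 0, 16], [0, 1, 0, -12], [0, 0, 1, 4]]

The invariant factors of A (the non-unit diagonal entries of the Smith normal form of xI - A over ℚ[x]) are (x^2 - 2x + 4)^2, each dividing the next. The characteristic polynomial is their product, (x^2 - 2x + 4)^2.

The rational canonical form is the block-diagonal matrix of companion matrices C(f_i):
R = [[0, 0, 0, -16], [1, 0, 0, 16], [0, 1, 0, -12], [0, 0, 1, 4]].

Note the characteristic polynomial does not split into linear factors over ℚ, so A has no Jordan form over ℚ; the rational canonical form exists over any field.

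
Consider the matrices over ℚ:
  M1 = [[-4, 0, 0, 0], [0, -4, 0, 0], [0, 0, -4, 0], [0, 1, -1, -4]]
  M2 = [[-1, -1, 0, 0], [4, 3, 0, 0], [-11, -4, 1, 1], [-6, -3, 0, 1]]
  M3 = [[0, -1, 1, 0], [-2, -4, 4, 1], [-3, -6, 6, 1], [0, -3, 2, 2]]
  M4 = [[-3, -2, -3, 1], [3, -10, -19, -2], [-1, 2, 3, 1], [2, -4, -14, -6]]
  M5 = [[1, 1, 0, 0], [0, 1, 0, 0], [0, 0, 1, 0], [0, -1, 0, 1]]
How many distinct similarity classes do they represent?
Characteristic polynomials: χ_{M1} = (x + 4)^4, χ_{M2} = (x - 1)^4, χ_{M3} = (x - 1)^4, χ_{M4} = (x + 4)^4, χ_{M5} = (x - 1)^4.

{M1}: invariant factors x + 4, x + 4, (x + 4)^2.

{M2, M3}: invariant factors (x - 1)^2, (x - 1)^2.

{M4}: invariant factors (x + 4)^2, (x + 4)^2.

{M5}: invariant factors x - 1, x - 1, (x - 1)^2.

Matrices are similar if and only if their invariant-factor lists agree; the partition into similarity classes is {M1}, {M2, M3}, {M4}, {M5}.

4 classes: {M1}, {M2, M3}, {M4}, {M5}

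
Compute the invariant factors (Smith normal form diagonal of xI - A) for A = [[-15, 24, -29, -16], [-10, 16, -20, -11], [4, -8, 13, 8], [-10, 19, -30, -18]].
(x + 1)^2, (x + 1)^2

The Jordan structure of A has elementary divisors (x + 1)^2, (x + 1)^2. Arranging the block sizes at each eigenvalue in decreasing order and taking row products gives the invariant factors.

Invariant factors (smallest first, each dividing the next): (x + 1)^2, (x + 1)^2.

Check: the last factor (x + 1)^2 is the minimal polynomial, and the product (x + 1)^4 is the characteristic polynomial.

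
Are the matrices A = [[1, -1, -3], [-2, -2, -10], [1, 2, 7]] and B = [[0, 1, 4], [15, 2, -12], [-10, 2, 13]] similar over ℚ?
trace(A) = 6 but trace(B) = 15. The trace is a similarity invariant, so A and B are not similar.

No.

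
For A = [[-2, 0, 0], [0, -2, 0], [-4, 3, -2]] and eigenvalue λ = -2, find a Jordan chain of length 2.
v_1 = [[1, 1, -2]]^T, v_2 = [[0, 0, -1]]^T

We seek v_1 ∈ ker((A + 2I)^2) \ ker(A + 2I), then set v_{i+1} = (A + 2I) v_i.

One such chain is v_1 = [[1, 1, -2]]^T, v_2 = [[0, 0, -1]]^T. Check: (A + 2I) v_2 = [[0, 0, 0]]^T = 0.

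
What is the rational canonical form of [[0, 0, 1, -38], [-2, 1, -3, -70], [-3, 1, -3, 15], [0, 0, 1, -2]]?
R = [[0, 0, 0, -36], [1, 0, 0, 24], [0, 1, 0, 8], [0, 0, 1, -4]]

The invariant factors of A (the non-unit diagonal entries of the Smith normal form of xI - A over ℚ[x]) are (x^2 + 2x - 6)^2, each dividing the next. The characteristic polynomial is their product, (x^2 + 2x - 6)^2.

The rational canonical form is the block-diagonal matrix of companion matrices C(f_i):
R = [[0, 0, 0, -36], [1, 0, 0, 24], [0, 1, 0, 8], [0, 0, 1, -4]].

Note the characteristic polynomial does not split into linear factors over ℚ, so A has no Jordan form over ℚ; the rational canonical form exists over any field.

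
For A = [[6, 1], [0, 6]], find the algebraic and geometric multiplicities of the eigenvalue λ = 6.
The characteristic polynomial is (x - 6)^2, so the factor x - 6 appears with exponent 2: the algebraic multiplicity is 2.

rank(A - 6I) = 1, so the eigenspace has dimension 2 - 1 = 1: the geometric multiplicity is 1.

Since 1 < 2, A is not diagonalizable.

algebraic multiplicity 2, geometric multiplicity 1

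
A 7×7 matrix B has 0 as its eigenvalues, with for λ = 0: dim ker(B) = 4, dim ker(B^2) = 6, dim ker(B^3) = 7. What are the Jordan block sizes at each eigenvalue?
λ = 0: successive nullity increments [4, 2, 1] count blocks of size ≥ k; block sizes are [3, 2, 1, 1].

Jordan blocks: (0, 3), (0, 2), (0, 1), (0, 1)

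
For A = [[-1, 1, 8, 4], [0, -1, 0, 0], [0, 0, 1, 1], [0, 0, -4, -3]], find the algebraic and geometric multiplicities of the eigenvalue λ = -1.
The characteristic polynomial is (x + 1)^4, so the factor x + 1 appears with exponent 4: the algebraic multiplicity is 4.

rank(A + I) = 2, so the eigenspace has dimension 4 - 2 = 2: the geometric multiplicity is 2.

Since 2 < 4, A is not diagonalizable.

algebraic multiplicity 4, geometric multiplicity 2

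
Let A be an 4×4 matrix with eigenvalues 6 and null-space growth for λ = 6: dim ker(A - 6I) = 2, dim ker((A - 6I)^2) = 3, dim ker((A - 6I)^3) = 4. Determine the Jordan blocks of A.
λ = 6: successive nullity increments [2, 1, 1] count blocks of size ≥ k; block sizes are [3, 1].

Jordan blocks: (6, 3), (6, 1)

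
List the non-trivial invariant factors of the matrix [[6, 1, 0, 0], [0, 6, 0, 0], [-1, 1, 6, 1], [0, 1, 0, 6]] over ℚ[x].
The Jordan structure of A has elementary divisors (x - 6)^2, (x - 6)^2. Arranging the block sizes at each eigenvalue in decreasing order and taking row products gives the invariant factors.

Invariant factors (smallest first, each dividing the next): (x - 6)^2, (x - 6)^2.

Check: the last factor (x - 6)^2 is the minimal polynomial, and the product (x - 6)^4 is the characteristic polynomial.

(x - 6)^2, (x - 6)^2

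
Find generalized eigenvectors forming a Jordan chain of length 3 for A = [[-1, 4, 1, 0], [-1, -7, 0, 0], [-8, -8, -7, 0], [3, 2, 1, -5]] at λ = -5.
We seek v_1 ∈ ker((A + 5I)^3) \ ker((A + 5I)^2), then set v_{i+1} = (A + 5I) v_i.

One such chain is v_1 = [[4, -2, -7, 0]]^T, v_2 = [[1, 0, -2, 1]]^T, v_3 = [[2, -1, -4, 1]]^T. Check: (A + 5I) v_3 = [[0, 0, 0, 0]]^T = 0.

v_1 = [[4, -2, -7, 0]]^T, v_2 = [[1, 0, -2, 1]]^T, v_3 = [[2, -1, -4, 1]]^T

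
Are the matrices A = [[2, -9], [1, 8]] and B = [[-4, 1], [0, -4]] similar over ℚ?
No.

trace(A) = 10 but trace(B) = -8. The trace is a similarity invariant, so A and B are not similar.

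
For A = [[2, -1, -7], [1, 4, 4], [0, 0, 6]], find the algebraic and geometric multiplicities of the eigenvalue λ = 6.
The characteristic polynomial is (x - 6)(x - 3)^2, so the factor x - 6 appears with exponent 1: the algebraic multiplicity is 1.

rank(A - 6I) = 2, so the eigenspace has dimension 3 - 2 = 1: the geometric multiplicity is 1.

algebraic multiplicity 1, geometric multiplicity 1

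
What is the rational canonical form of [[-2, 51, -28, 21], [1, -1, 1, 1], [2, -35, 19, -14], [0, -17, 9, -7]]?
R = [[0, 0, 0, -25], [1, 0, 0, -15], [0, 1, 0, -16], [0, 0, 1, 9]]

The invariant factors of A (the non-unit diagonal entries of the Smith normal form of xI - A over ℚ[x]) are (x - 5)^2(x^2 + x + 1), each dividing the next. The characteristic polynomial is their product, (x - 5)^2(x^2 + x + 1).

The rational canonical form is the block-diagonal matrix of companion matrices C(f_i):
R = [[0, 0, 0, -25], [1, 0, 0, -15], [0, 1, 0, -16], [0, 0, 1, 9]].

Note the characteristic polynomial does not split into linear factors over ℚ, so A has no Jordan form over ℚ; the rational canonical form exists over any field.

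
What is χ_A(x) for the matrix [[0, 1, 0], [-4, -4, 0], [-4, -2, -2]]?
χ_A(x) = (x + 2)^3

xI - A = [[x, -1, 0], [4, x + 4, 0], [4, 2, x + 2]].

Expanding det(xI - A) along the first row:
det(xI - A) = + (x)·det([[x + 4, 0], [2, x + 2]]) - (-1)·det([[4, 0], [4, x + 2]]) + (0)·det([[4, x + 4], [4, 2]]).

Evaluating gives χ_A(x) = x^3 + 6x^2 + 12x + 8 = (x + 2)^3.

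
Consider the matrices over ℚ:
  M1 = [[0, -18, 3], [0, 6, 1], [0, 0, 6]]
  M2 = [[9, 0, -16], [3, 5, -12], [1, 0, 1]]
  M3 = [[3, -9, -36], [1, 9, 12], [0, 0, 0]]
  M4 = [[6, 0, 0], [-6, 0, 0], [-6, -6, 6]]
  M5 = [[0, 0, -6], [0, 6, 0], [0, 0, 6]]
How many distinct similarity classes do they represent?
Characteristic polynomials: χ_{M1} = x(x - 6)^2, χ_{M2} = (x - 5)^3, χ_{M3} = x(x - 6)^2, χ_{M4} = x(x - 6)^2, χ_{M5} = x(x - 6)^2.

{M1, M3}: invariant factors x(x - 6)^2.

{M2}: invariant factors x - 5, (x - 5)^2.

{M4, M5}: invariant factors x - 6, x(x - 6).

Matrices are similar if and only if their invariant-factor lists agree; the partition into similarity classes is {M1, M3}, {M2}, {M4, M5}.

3 classes: {M1, M3}, {M2}, {M4, M5}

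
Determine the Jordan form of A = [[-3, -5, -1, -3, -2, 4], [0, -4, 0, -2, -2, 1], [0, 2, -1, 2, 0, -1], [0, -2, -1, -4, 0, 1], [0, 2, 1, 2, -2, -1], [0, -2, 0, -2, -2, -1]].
J = [[-3, 1, 0, 0, 0, 0], [0, -3, 0, 0, 0, 0], [0, 0, -3, 0, 0, 0], [0, 0, 0, -2, 0, 0], [0, 0, 0, 0, -2, 0], [0, 0, 0, 0, 0, -2]]

The characteristic polynomial is det(xI - A) = (x + 2)^3(x + 3)^3, so the eigenvalues are -3 (algebraic multiplicity 3), -2 (algebraic multiplicity 3).

For λ = -3: rank(A + 3I) = 4, rank((A + 3I)^2) = 3. The eigenspace has dimension 6 - 4 = 2, so there are 2 Jordan blocks; the rank sequence gives block sizes [2, 1].

For λ = -2: rank(A + 2I) = 3. The eigenspace has dimension 6 - 3 = 3, so there are 3 Jordan blocks; the rank sequence gives block sizes [1, 1, 1].

Assembling the blocks gives the Jordan form J above.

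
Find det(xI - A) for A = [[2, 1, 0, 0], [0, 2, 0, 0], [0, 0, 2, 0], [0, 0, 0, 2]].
xI - A = [[x - 2, -1, 0, 0], [0, x - 2, 0, 0], [0, 0, x - 2, 0], [0, 0, 0, x - 2]].

Expanding det(xI - A) along the first row:
det(xI - A) = + (x - 2)·det([[x - 2, 0, 0], [0, x - 2, 0], [0, 0, x - 2]]) - (-1)·det([[0, 0, 0], [0, x - 2, 0], [0, 0, x - 2]]) + (0)·det([[0, x - 2, 0], [0, 0, 0], [0, 0, x - 2]]) - (0)·det([[0, x - 2, 0], [0, 0, x - 2], [0, 0, 0]]).

Evaluating gives χ_A(x) = x^4 - 8x^3 + 24x^2 - 32x + 16 = (x - 2)^4.

χ_A(x) = (x - 2)^4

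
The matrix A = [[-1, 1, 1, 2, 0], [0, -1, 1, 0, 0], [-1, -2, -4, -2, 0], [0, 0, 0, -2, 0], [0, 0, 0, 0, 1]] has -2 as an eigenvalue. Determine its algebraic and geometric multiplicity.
The characteristic polynomial is (x - 1)(x + 2)^4, so the factor x + 2 appears with exponent 4: the algebraic multiplicity is 4.

rank(A + 2I) = 3, so the eigenspace has dimension 5 - 3 = 2: the geometric multiplicity is 2.

Since 2 < 4, A is not diagonalizable.

algebraic multiplicity 4, geometric multiplicity 2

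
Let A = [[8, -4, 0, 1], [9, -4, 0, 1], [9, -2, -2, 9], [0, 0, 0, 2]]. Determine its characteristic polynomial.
χ_A(x) = (x - 2)^3(x + 2)

xI - A = [[x - 8, 4, 0, -1], [-9, x + 4, 0, -1], [-9, 2, x + 2, -9], [0, 0, 0, x - 2]].

Expanding det(xI - A) along the first row:
det(xI - A) = + (x - 8)·det([[x + 4, 0, -1], [2, x + 2, -9], [0, 0, x - 2]]) - (4)·det([[-9, 0, -1], [-9, x + 2, -9], [0, 0, x - 2]]) + (0)·det([[-9, x + 4, -1], [-9, 2, -9], [0, 0, x - 2]]) - (-1)·det([[-9, x + 4, 0], [-9, 2, x + 2], [0, 0, 0]]).

Evaluating gives χ_A(x) = x^4 - 4x^3 + 16x - 16 = (x - 2)^3(x + 2).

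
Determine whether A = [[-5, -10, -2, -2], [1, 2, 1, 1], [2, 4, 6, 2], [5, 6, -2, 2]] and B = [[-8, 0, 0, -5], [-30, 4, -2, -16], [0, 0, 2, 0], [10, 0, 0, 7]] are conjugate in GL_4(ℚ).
Both have characteristic polynomial (x - 4)(x - 2)^2(x + 3), but the minimal polynomial of A is (x - 4)(x - 2)^2(x + 3) while the minimal polynomial of B is (x - 4)(x - 2)(x + 3). The minimal polynomial is a similarity invariant, so A and B are not similar.

No.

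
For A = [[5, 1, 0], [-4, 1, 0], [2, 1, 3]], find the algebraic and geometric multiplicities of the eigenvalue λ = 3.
algebraic multiplicity 3, geometric multiplicity 2

The characteristic polynomial is (x - 3)^3, so the factor x - 3 appears with exponent 3: the algebraic multiplicity is 3.

rank(A - 3I) = 1, so the eigenspace has dimension 3 - 1 = 2: the geometric multiplicity is 2.

Since 2 < 3, A is not diagonalizable.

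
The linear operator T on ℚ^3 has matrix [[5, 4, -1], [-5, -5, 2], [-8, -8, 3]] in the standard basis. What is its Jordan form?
The characteristic polynomial is det(xI - A) = (x - 1)^3, so the eigenvalues are 1 (algebraic multiplicity 3).

For λ = 1: rank(A - I) = 2, rank((A - I)^2) = 1, rank((A - I)^3) = 0. The eigenspace has dimension 3 - 2 = 1, so there is 1 Jordan block; the rank sequence gives block sizes [3].

Assembling the blocks gives the Jordan form J above.

J = [[1, 1, 0], [0, 1, 1], [0, 0, 1]]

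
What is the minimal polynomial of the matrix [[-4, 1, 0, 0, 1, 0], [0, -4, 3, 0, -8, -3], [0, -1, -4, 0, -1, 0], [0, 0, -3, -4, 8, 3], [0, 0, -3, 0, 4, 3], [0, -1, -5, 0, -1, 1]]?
The characteristic polynomial factors as (x - 4)(x - 1)(x + 4)^4. The minimal polynomial is ∏(x - λ)^{k_λ} where k_λ is the size of the largest Jordan block at λ.

For λ = -4: rank(A + 4I) = 3, and the largest Jordan block has size 2 (the smallest k with rank((A + 4I)^k) = rank((A + 4I)^(k+1))).
For λ = 1: rank(A - I) = 5, and the largest Jordan block has size 1 (the smallest k with rank((A - I)^k) = rank((A - I)^(k+1))).
For λ = 4: rank(A - 4I) = 5, and the largest Jordan block has size 1 (the smallest k with rank((A - 4I)^k) = rank((A - 4I)^(k+1))).

So m_A(x) = (x - 4)(x - 1)(x + 4)^2.

m_A(x) = (x - 4)(x - 1)(x + 4)^2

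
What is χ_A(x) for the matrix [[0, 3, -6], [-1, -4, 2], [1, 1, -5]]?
xI - A = [[x, -3, 6], [1, x + 4, -2], [-1, -1, x + 5]].

Expanding det(xI - A) along the first row:
det(xI - A) = + (x)·det([[x + 4, -2], [-1, x + 5]]) - (-3)·det([[1, -2], [-1, x + 5]]) + (6)·det([[1, x + 4], [-1, -1]]).

Evaluating gives χ_A(x) = x^3 + 9x^2 + 27x + 27 = (x + 3)^3.

χ_A(x) = (x + 3)^3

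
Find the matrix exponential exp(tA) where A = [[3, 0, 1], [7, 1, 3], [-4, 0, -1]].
e^{tA} = [[(2*t + 1)*e^{t}, 0, t*e^{t}], [t*(t + 7)*e^{t}, e^{t}, t*(t + 6)*e^{t}/2], [-4*t*e^{t}, 0, (1 - 2*t)*e^{t}]]

A has Jordan form J = [[1, 1, 0], [0, 1, 1], [0, 0, 1]] with A = PJP^{-1}, so e^{tA} = P e^{tJ} P^{-1}.

For a Jordan block J_k(λ), e^{tJ_k(λ)} = e^{λt} · (I + tN + t^2 N^2/2! + ... + t^{k-1} N^{k-1}/(k-1)!) where N is the nilpotent superdiagonal part.

Assembling the blocks and conjugating back gives the entries of e^{tA} as shown above.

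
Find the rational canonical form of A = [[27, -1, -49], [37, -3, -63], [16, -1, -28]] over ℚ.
R = [[0, 0, 0], [1, 0, -5], [0, 1, -4]]

The invariant factors of A (the non-unit diagonal entries of the Smith normal form of xI - A over ℚ[x]) are x(x^2 + 4x + 5), each dividing the next. The characteristic polynomial is their product, x(x^2 + 4x + 5).

The rational canonical form is the block-diagonal matrix of companion matrices C(f_i):
R = [[0, 0, 0], [1, 0, -5], [0, 1, -4]].

Note the characteristic polynomial does not split into linear factors over ℚ, so A has no Jordan form over ℚ; the rational canonical form exists over any field.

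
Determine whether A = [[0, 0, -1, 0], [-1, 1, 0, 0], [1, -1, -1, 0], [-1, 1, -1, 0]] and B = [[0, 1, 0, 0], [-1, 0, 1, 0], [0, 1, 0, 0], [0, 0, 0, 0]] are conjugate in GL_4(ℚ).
Two matrices over a field are similar if and only if they have the same invariant factors.

Both A and B have characteristic polynomial x^4 and minimal polynomial x^3. Computing further, both have invariant factors x, x^3. Hence A and B are similar.

Yes.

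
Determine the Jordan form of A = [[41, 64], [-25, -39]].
J = [[1, 1], [0, 1]]

The characteristic polynomial is det(xI - A) = (x - 1)^2, so the eigenvalues are 1 (algebraic multiplicity 2).

For λ = 1: rank(A - I) = 1, rank((A - I)^2) = 0. The eigenspace has dimension 2 - 1 = 1, so there is 1 Jordan block; the rank sequence gives block sizes [2].

Assembling the blocks gives the Jordan form J above.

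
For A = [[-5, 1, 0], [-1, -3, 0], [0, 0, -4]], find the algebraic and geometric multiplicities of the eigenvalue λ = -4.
The characteristic polynomial is (x + 4)^3, so the factor x + 4 appears with exponent 3: the algebraic multiplicity is 3.

rank(A + 4I) = 1, so the eigenspace has dimension 3 - 1 = 2: the geometric multiplicity is 2.

Since 2 < 3, A is not diagonalizable.

algebraic multiplicity 3, geometric multiplicity 2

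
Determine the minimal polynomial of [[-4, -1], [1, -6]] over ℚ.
m_A(x) = (x + 5)^2

The characteristic polynomial factors as (x + 5)^2. The minimal polynomial is ∏(x - λ)^{k_λ} where k_λ is the size of the largest Jordan block at λ.

For λ = -5: rank(A + 5I) = 1, and the largest Jordan block has size 2 (the smallest k with rank((A + 5I)^k) = rank((A + 5I)^(k+1))).

So m_A(x) = (x + 5)^2.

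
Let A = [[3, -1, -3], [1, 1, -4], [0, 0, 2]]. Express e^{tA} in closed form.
A has Jordan form J = [[2, 1, 0], [0, 2, 1], [0, 0, 2]] with A = PJP^{-1}, so e^{tA} = P e^{tJ} P^{-1}.

For a Jordan block J_k(λ), e^{tJ_k(λ)} = e^{λt} · (I + tN + t^2 N^2/2! + ... + t^{k-1} N^{k-1}/(k-1)!) where N is the nilpotent superdiagonal part.

Assembling the blocks and conjugating back gives the entries of e^{tA} as shown above.

e^{tA} = [[(t + 1)*e^{2*t}, -t*e^{2*t}, t*(t - 6)*e^{2*t}/2], [t*e^{2*t}, (1 - t)*e^{2*t}, t*(t - 8)*e^{2*t}/2], [0, 0, e^{2*t}]]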